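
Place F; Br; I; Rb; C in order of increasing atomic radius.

F, C, Br, I, Rb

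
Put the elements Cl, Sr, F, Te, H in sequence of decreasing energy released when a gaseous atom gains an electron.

H is in period 1, group 1; F is in period 2, group 17; Cl is in period 3, group 17; Sr is in period 5, group 2; Te is in period 5, group 16.
Electron affinity generally becomes more exothermic across a period toward the halogens and less exothermic down a group.
Neither a single period nor a single group — weigh both effects.
H > Sr: the two effects oppose for this pair; the down-group effect wins (73 vs 5 kJ/mol).
Te > H: the two effects oppose for this pair; the across-period effect wins (190 vs 73 kJ/mol).
F > Te: both effects reinforce here, so F is clearly the higher of the two.
Cl > F: this pair runs against the simple trend — see the exception note.
Note the exception: Cl has a higher electron affinity than F, contrary to the simple trend — F's small 2p subshell makes the incoming electron feel strong e⁻–e⁻ repulsion, so Cl actually releases more energy on gaining an electron.
For reference (kJ/mol): H 73, F 328, Cl 349, Sr 5, Te 190.
So from highest to lowest: Cl > F > Te > H > Sr.

Cl > F > Te > H > Sr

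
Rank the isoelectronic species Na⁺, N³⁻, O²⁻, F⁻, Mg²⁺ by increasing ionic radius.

All of these have 10 electrons, so size is governed by nuclear charge alone: the more protons, the stronger the pull on the same electron cloud, and the smaller the ion.
Nuclear charges: Mg²⁺ (Z=12), Na⁺ (Z=11), F⁻ (Z=9), O²⁻ (Z=8), N³⁻ (Z=7).
Smallest to largest: Mg²⁺ < Na⁺ < F⁻ < O²⁻ < N³⁻.

Mg²⁺ < Na⁺ < F⁻ < O²⁻ < N³⁻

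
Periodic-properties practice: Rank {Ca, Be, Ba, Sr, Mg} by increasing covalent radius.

Be is in period 2, group 2; Mg is in period 3, group 2; Ca is in period 4, group 2; Sr is in period 5, group 2; Ba is in period 6, group 2.
Across a period the added protons contract the valence shell; down a group each new principal shell makes the atom larger.
All are in group 2, so atomic radius increases down the group.
So from smallest to largest: Be < Mg < Ca < Sr < Ba.

Be < Mg < Ca < Sr < Ba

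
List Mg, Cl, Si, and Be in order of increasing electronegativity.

Be is in period 2, group 2; Mg is in period 3, group 2; Si is in period 3, group 14; Cl is in period 3, group 17.
Smaller atoms with higher effective nuclear charge are more electronegative.
Neither a single period nor a single group — weigh both effects.
Be > Mg: they share group 2; the group trend gives Be the larger value.
Si > Be: the two effects oppose for this pair; the across-period effect wins (1.90 vs 1.57).
Cl > Si: Cl lies to the right of Si in period 3, so the across-period effect alone puts Cl higher.
Tabulated electronegativity (Pauling): Be 1.57, Mg 1.31, Si 1.90, Cl 3.16.
So from lowest to highest: Mg < Be < Si < Cl.

Mg < Be < Si < Cl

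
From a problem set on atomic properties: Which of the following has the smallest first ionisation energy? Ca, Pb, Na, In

Na

First ionization energy rises across a period (greater Z_eff holds electrons more tightly) and falls down a group (valence electrons are farther from the nucleus).
A diagonal step moves right (one effect) and down (the opposite effect) at once.
In > Na: period and group pull opposite ways; the across-period shift dominates (558 vs 496 kJ/mol).
Ca > In: period and group pull opposite ways; the down-group shift dominates (590 vs 558 kJ/mol).
Pb > Ca: period and group pull opposite ways; the across-period shift dominates (716 vs 590 kJ/mol).
Approximate values (kJ/mol): Na 496, Ca 590, In 558, Pb 716.
The smallest first ionisation energy among these belongs to Na.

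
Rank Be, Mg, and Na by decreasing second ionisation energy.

Na, Be, Mg

Consider each +1 ion: Be⁺ still has 1 valence electron; Mg⁺ still has 1 valence electron; Na⁺ is the bare [Ne] core.
Breaking into a closed-shell core is much more expensive than removing a leftover valence electron — Na has the largest IE_2 here.
Valence configurations: Be⁺ [He]2s¹, Mg⁺ [Ne]3s¹.
Tabulated IE_2 (kJ/mol): Be 1757, Mg 1451, Na 4562.
Hence IE_2: Mg < Be < Na.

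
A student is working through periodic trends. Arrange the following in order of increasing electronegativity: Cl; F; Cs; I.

Cs, I, Cl, F

F is in period 2, group 17; Cl is in period 3, group 17; I is in period 5, group 17; Cs is in period 6, group 1.
EN rises left→right (higher Z_eff, smaller atoms) and falls top→bottom (larger, more shielded atoms).
These span different periods and groups, so the two trends combine.
I > Cs: both effects reinforce here, so I is clearly the higher of the two.
Cl > I: Cl sits above I in group 17, so the down-group effect alone puts Cl higher.
F > Cl: they share group 17; the group trend gives F the larger value.
Approximate values (Pauling): F 3.98, Cl 3.16, I 2.66, Cs 0.79.
So from lowest to highest: Cs < I < Cl < F.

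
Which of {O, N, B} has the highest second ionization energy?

O

IE_2 is the cost of taking one more electron from the +1 cation: O⁺ still has 5 valence electrons; N⁺ still has 4 valence electrons; B⁺ still has 2 valence electrons.
All are still removing valence electrons, so compare the +1 ions as you would atoms: IE_2 generally rises across a period (higher Z_eff) and falls down a group (larger shell), subject to the usual subshell exceptions.
Valence configurations: O⁺ [He]2s²2p³, N⁺ [He]2s²2p², B⁺ [He]2s².
Approximate IE_2 values (kJ/mol): O 3388, N 2856, B 2427.
Hence IE_2: B < N < O.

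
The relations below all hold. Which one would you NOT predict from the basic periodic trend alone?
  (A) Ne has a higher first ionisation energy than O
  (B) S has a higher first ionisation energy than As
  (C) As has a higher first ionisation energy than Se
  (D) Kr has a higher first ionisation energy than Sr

(C)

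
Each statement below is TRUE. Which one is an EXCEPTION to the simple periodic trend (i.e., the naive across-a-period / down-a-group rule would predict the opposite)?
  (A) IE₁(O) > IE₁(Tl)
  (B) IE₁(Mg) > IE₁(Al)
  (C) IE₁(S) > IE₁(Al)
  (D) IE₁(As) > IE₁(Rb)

The general trend: first ionisation energy increases across a period and decreases down a group.
(A) O (period 2, group 16) vs Tl (period 6, group 13): the stated order agrees with the simple trend.
(B) Mg (period 3, group 2) vs Al (period 3, group 13): the stated order contradicts the simple trend.
(C) S (period 3, group 16) vs Al (period 3, group 13): the stated order agrees with the simple trend.
(D) As (period 4, group 15) vs Rb (period 5, group 1): the stated order agrees with the simple trend.
The exception is (B): Al's single 3p electron is easier to remove than one from Mg's filled 3s².

(B)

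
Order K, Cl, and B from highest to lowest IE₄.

B, K, Cl

Consider each +3 ion: K³⁺ is already 2 electrons into the core; Cl³⁺ still has 4 valence electrons; B³⁺ is the bare [He] core.
Breaking into a closed-shell core is much more expensive than removing a leftover valence electron — K and B have the largest IE_4 here.
Tabulated IE_4 (kJ/mol): K 5877, Cl 5159, B 25026.
So the fourth ionization energies run Cl < K < B.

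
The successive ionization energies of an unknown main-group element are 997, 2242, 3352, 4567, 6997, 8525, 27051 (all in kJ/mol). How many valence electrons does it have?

6

Look for the largest jump between consecutive ionization energies: IE7/IE6 ≈ 3.2, far larger than any earlier ratio.
That jump marks the point where a core electron is being removed. So the atom has 6 valence electrons.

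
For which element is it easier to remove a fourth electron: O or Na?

O

The fourth ionization energy removes an electron from the +3 ion. For each element: O³⁺ still has 3 valence electrons; Na³⁺ is already 2 electrons into the core.
Breaking into a closed-shell core is much more expensive than removing a leftover valence electron — Na has the largest IE_4 here.
Approximate IE_4 values (kJ/mol): O 7469, Na 9543.
Overall IE_4 order: O < Na.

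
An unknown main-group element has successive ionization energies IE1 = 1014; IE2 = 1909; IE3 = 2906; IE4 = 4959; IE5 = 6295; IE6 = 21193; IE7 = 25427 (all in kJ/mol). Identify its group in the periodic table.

Look for the largest jump between consecutive ionization energies: IE6/IE5 ≈ 3.4, far larger than any earlier ratio.
That jump marks the point where a core electron is being removed. So the atom has 5 valence electrons.
A main-group element with 5 valence electrons is in group 15.

Group 15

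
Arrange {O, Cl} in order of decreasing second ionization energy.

IE_2 is the cost of taking one more electron from the +1 cation: O⁺ still has 5 valence electrons; Cl⁺ still has 6 valence electrons.
All are still removing valence electrons, so compare the +1 ions as you would atoms: IE_2 generally rises across a period (higher Z_eff) and falls down a group (larger shell), subject to the usual subshell exceptions.
Valence configurations: O⁺ [He]2s²2p³, Cl⁺ [Ne]3s²3p⁴.
The numbers (kJ/mol): O 3388, Cl 2298.
Putting it together, IE_2: Cl < O.

O > Cl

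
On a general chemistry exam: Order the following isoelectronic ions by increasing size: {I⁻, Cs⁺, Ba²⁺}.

All of these have 54 electrons, so size is governed by nuclear charge alone: the more protons, the stronger the pull on the same electron cloud, and the smaller the ion.
Nuclear charges: Ba²⁺ (Z=56), Cs⁺ (Z=55), I⁻ (Z=53).
Smallest to largest: Ba²⁺ < Cs⁺ < I⁻.

Ba²⁺ < Cs⁺ < I⁻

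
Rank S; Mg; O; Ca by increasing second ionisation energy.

Ca < Mg < S < O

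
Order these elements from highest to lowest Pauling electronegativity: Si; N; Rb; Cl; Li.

Cl > N > Si > Li > Rb

Li is in period 2, group 1; N is in period 2, group 15; Si is in period 3, group 14; Cl is in period 3, group 17; Rb is in period 5, group 1.
Atoms toward the upper right of the periodic table pull bonding electrons most strongly.
These span different periods and groups, so the two trends combine.
Li > Rb: they share group 1; the group trend gives Li the larger value.
Si > Li: the two effects oppose for this pair; the across-period effect wins (1.90 vs 0.98).
N > Si: relative to Si, both the across-period and down-group shifts push N's electronegativity up.
Cl > N: the two effects oppose for this pair; the across-period effect wins (3.16 vs 3.04).
For reference (Pauling): Li 0.98, N 3.04, Si 1.90, Cl 3.16, Rb 0.82.
So from highest to lowest: Cl > N > Si > Li > Rb.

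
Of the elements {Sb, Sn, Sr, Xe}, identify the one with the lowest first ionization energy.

Sr

Sr is in period 5, group 2; Sn is in period 5, group 14; Sb is in period 5, group 15; Xe is in period 5, group 18.
IE₁ increases left→right with effective nuclear charge and decreases top→bottom as the valence shell moves farther out.
All lie in period 5, so first ionization energy increases left to right.
The lowest first ionization energy among these belongs to Sr.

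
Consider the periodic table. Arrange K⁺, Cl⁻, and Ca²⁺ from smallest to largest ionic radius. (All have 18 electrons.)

All of these have 18 electrons, so size is governed by nuclear charge alone: the more protons, the stronger the pull on the same electron cloud, and the smaller the ion.
Nuclear charges: Ca²⁺ (Z=20), K⁺ (Z=19), Cl⁻ (Z=17).
Smallest to largest: Ca²⁺ < K⁺ < Cl⁻.

Ca²⁺, K⁺, Cl⁻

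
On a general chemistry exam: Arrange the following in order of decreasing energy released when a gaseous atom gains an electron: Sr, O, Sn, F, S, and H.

F, S, O, Sn, H, Sr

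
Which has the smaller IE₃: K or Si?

After 2 electrons have been removed, what remains? K²⁺ is already 1 electron into the core; Si²⁺ still has 2 valence electrons.
Pulling an electron out of a noble-gas core costs far more than removing a remaining valence electron, so K sits at the high end of IE_3.
Approximate IE_3 values (kJ/mol): K 4420, Si 3232.
So the third ionization energies run Si < K.

Si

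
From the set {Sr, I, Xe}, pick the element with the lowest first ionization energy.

Sr

Sr is in period 5, group 2; I is in period 5, group 17; Xe is in period 5, group 18.
Removing the outermost electron gets harder across a period and easier down a group.
All lie in period 5, so first ionization energy increases left to right.
The lowest first ionization energy among these belongs to Sr.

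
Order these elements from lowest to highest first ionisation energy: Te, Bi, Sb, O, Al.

Al < Bi < Sb < Te < O

First ionization energy rises across a period (greater Z_eff holds electrons more tightly) and falls down a group (valence electrons are farther from the nucleus).
Neither a single period nor a single group — weigh both effects.
Bi > Al: the two effects oppose for this pair; the across-period effect wins (703 vs 578 kJ/mol).
Sb > Bi: they share group 15; the group trend gives Sb the larger value.
Te > Sb: Te lies to the right of Sb in period 5, so the across-period effect alone puts Te higher.
O > Te: they share group 16; the group trend gives O the larger value.
Tabulated first ionization energy (kJ/mol): O 1314, Al 578, Sb 831, Te 869, Bi 703.
So from lowest to highest: Al < Bi < Sb < Te < O.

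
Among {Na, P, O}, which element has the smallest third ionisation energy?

The third ionization energy removes an electron from the +2 ion. For each element: Na²⁺ is already 1 electron into the core; P²⁺ still has 3 valence electrons; O²⁺ still has 4 valence electrons.
Pulling an electron out of a noble-gas core costs far more than removing a remaining valence electron, so Na sits at the high end of IE_3.
Valence configurations: P²⁺ [Ne]3s²3p¹, O²⁺ [He]2s²2p².
Approximate IE_3 values (kJ/mol): Na 6910, P 2914, O 5300.
Putting it together, IE_3: P < O < Na.

P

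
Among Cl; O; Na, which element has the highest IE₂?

Na

The second ionization energy removes an electron from the +1 ion. For each element: Cl⁺ still has 6 valence electrons; O⁺ still has 5 valence electrons; Na⁺ is the bare [Ne] core.
Pulling an electron out of a noble-gas core costs far more than removing a remaining valence electron, so Na sits at the high end of IE_2.
Valence configurations: Cl⁺ [Ne]3s²3p⁴, O⁺ [He]2s²2p³.
Approximate IE_2 values (kJ/mol): Cl 2298, O 3388, Na 4562.
Putting it together, IE_2: Cl < O < Na.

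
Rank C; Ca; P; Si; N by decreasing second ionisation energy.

N > C > P > Si > Ca

The second ionization energy removes an electron from the +1 ion. For each element: C⁺ still has 3 valence electrons; Ca⁺ still has 1 valence electron; P⁺ still has 4 valence electrons; Si⁺ still has 3 valence electrons; N⁺ still has 4 valence electrons.
All are still removing valence electrons, so compare the +1 ions as you would atoms: IE_2 generally rises across a period (higher Z_eff) and falls down a group (larger shell), subject to the usual subshell exceptions.
Valence configurations: C⁺ [He]2s²2p¹, Ca⁺ [Ar]4s¹, P⁺ [Ne]3s²3p², Si⁺ [Ne]3s²3p¹, N⁺ [He]2s²2p².
Approximate IE_2 values (kJ/mol): C 2353, Ca 1145, P 1907, Si 1577, N 2856.
Overall IE_2 order: Ca < Si < P < C < N.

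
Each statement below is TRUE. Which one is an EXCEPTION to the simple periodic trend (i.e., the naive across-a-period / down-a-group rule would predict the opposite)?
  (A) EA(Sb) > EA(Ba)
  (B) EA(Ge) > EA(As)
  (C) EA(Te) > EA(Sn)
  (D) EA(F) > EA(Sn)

(B)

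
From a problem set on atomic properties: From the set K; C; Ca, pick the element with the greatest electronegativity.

C is in period 2, group 14; K is in period 4, group 1; Ca is in period 4, group 2.
EN rises left→right (higher Z_eff, smaller atoms) and falls top→bottom (larger, more shielded atoms).
These span different periods and groups, so the two trends combine.
Ca > K: both are in period 4; the period trend gives Ca the larger value.
C > Ca: relative to Ca, both the across-period and down-group shifts push C's electronegativity up.
Tabulated electronegativity (Pauling): C 2.55, K 0.82, Ca 1.00.
The greatest electronegativity among these belongs to C.

C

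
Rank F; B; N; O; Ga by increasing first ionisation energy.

Ga < B < O < N < F

Removing the outermost electron gets harder across a period and easier down a group.
Here both period and group differ, so the two effects have to be weighed against each other.
B > Ga: they share group 13; the group trend gives B the larger value.
O > B: O lies to the right of B in period 2, so the across-period effect alone puts O higher.
N > O: this pair runs against the simple trend — see the exception note.
F > N: both are in period 2; the period trend gives F the larger value.
Note the exception: N has a higher first ionization energy than O, contrary to the simple trend — pairing an electron in O's 2p⁴ costs repulsion energy, so O ionizes more easily than half-filled N (2p³).
Tabulated first ionization energy (kJ/mol): B 801, N 1402, O 1314, F 1681, Ga 579.
So from lowest to highest: Ga < B < O < N < F.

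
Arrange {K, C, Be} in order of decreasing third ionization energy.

The third ionization energy removes an electron from the +2 ion. For each element: K²⁺ is already 1 electron into the core; C²⁺ still has 2 valence electrons; Be²⁺ is the bare [He] core.
Usually core removal costs more than valence removal, but here the competition is close: a tightly held n=2 valence electron can cost more to remove than an n=3 core electron, so the actual values have to decide it.
Approximate IE_3 values (kJ/mol): K 4420, C 4620, Be 14849.
So the third ionization energies run K < C < Be.

Be > C > K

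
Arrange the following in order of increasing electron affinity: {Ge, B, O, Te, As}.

B is in period 2, group 13; O is in period 2, group 16; Ge is in period 4, group 14; As is in period 4, group 15; Te is in period 5, group 16.
Adding an electron releases more energy for atoms nearer the top right (short of the noble gases).
Here both period and group differ, so the two effects have to be weighed against each other.
As > B: period and group pull opposite ways; the across-period shift dominates (78 vs 27 kJ/mol).
Ge > As: this pair runs against the simple trend — see the exception note.
O > Ge: both effects reinforce here, so O is clearly the higher of the two.
Te > O: this pair runs against the simple trend — see the exception note.
Note the exception: Ge has a higher electron affinity than As, contrary to the simple trend — adding an electron to As's half-filled 4p³ is unfavourable, so Ge (4p²) has the more exothermic EA.
Note the exception: Te has a higher electron affinity than O, contrary to the simple trend — O's compact 2p subshell gives strong electron–electron repulsion on the added electron.
For reference (kJ/mol): B 27, O 141, Ge 119, As 78, Te 190.
So from lowest to highest: B < As < Ge < O < Te.

B, As, Ge, O, Te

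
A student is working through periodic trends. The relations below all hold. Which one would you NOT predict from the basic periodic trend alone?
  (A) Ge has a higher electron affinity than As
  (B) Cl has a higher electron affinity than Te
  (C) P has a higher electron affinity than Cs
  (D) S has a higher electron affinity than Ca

The general trend: electron affinity increases across a period and decreases down a group.
(A) Ge (period 4, group 14) vs As (period 4, group 15): the stated order contradicts the simple trend.
(B) Cl (period 3, group 17) vs Te (period 5, group 16): the stated order agrees with the simple trend.
(C) P (period 3, group 15) vs Cs (period 6, group 1): the stated order agrees with the simple trend.
(D) S (period 3, group 16) vs Ca (period 4, group 2): the stated order agrees with the simple trend.
The exception is (A): adding an electron to As's half-filled 4p³ is unfavourable, so Ge (4p²) has the more exothermic EA.

(A)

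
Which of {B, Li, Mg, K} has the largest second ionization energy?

The second ionization energy removes an electron from the +1 ion. For each element: B⁺ still has 2 valence electrons; Li⁺ is the bare [He] core; Mg⁺ still has 1 valence electron; K⁺ is the bare [Ar] core.
Core electrons are held far more tightly than valence electrons, so K and Li top the IE_2 order.
Valence configurations: B⁺ [He]2s², Mg⁺ [Ne]3s¹.
Approximate IE_2 values (kJ/mol): B 2427, Li 7298, Mg 1451, K 3052.
Hence IE_2: Mg < B < K < Li.

Li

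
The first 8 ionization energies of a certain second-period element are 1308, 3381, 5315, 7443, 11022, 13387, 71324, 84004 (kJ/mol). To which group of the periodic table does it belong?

Look for the largest jump between consecutive ionization energies: IE7/IE6 ≈ 5.3, far larger than any earlier ratio.
That jump marks the point where a core electron is being removed. So the atom has 6 valence electrons.
A main-group element with 6 valence electrons is in group 16.

Group 16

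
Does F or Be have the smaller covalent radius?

F

Be is in period 2, group 2; F is in period 2, group 17.
Moving right in a period, electrons are added to the same shell under a stronger nuclear pull, so atoms get smaller; moving down, a new shell is opened and atoms get larger.
All lie in period 2, so atomic radius increases right to left.
So F has the smaller covalent radius (F < Be).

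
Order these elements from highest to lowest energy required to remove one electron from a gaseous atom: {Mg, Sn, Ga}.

Mg > Sn > Ga

First ionization energy rises across a period (greater Z_eff holds electrons more tightly) and falls down a group (valence electrons are farther from the nucleus).
These sit on a diagonal, where the across-period and down-group effects partly cancel.
Sn > Ga: the two effects oppose for this pair; the across-period effect wins (709 vs 579 kJ/mol).
Mg > Sn: the two effects oppose for this pair; the down-group effect wins (738 vs 709 kJ/mol).
For reference (kJ/mol): Mg 738, Ga 579, Sn 709.
So from highest to lowest: Mg > Sn > Ga.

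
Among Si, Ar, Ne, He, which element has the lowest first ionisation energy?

Si

He is in period 1, group 18; Ne is in period 2, group 18; Si is in period 3, group 14; Ar is in period 3, group 18.
First ionization energy rises across a period (greater Z_eff holds electrons more tightly) and falls down a group (valence electrons are farther from the nucleus).
Neither a single period nor a single group — weigh both effects.
Ar > Si: both are in period 3; the period trend gives Ar the larger value.
Ne > Ar: they share group 18; the group trend gives Ne the larger value.
He > Ne: He sits above Ne in group 18, so the down-group effect alone puts He higher.
Approximate values (kJ/mol): He 2372, Ne 2081, Si 786, Ar 1521.
The lowest first ionisation energy among these belongs to Si.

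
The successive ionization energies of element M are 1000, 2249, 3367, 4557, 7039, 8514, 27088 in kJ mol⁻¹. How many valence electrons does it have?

6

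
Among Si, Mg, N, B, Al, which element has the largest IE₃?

Mg

Consider each +2 ion: Si²⁺ still has 2 valence electrons; Mg²⁺ is the bare [Ne] core; N²⁺ still has 3 valence electrons; B²⁺ still has 1 valence electron; Al²⁺ still has 1 valence electron.
Breaking into a closed-shell core is much more expensive than removing a leftover valence electron — Mg has the largest IE_3 here.
Valence configurations: Si²⁺ [Ne]3s², N²⁺ [He]2s²2p¹, B²⁺ [He]2s¹, Al²⁺ [Ne]3s¹.
Approximate IE_3 values (kJ/mol): Si 3232, Mg 7733, N 4578, B 3660, Al 2745.
Hence IE_3: Al < Si < B < N < Mg.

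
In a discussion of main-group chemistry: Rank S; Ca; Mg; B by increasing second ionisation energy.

Ca, Mg, S, B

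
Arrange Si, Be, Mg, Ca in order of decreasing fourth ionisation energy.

Be, Mg, Ca, Si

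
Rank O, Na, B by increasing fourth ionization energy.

Consider each +3 ion: O³⁺ still has 3 valence electrons; Na³⁺ is already 2 electrons into the core; B³⁺ is the bare [He] core.
Pulling an electron out of a noble-gas core costs far more than removing a remaining valence electron, so Na and B sit at the high end of IE_4.
The numbers (kJ/mol): O 7469, Na 9543, B 25026.
Overall IE_4 order: O < Na < B.

O, Na, B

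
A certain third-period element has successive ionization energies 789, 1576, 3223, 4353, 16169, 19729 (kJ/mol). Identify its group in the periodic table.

Look for the largest jump between consecutive ionization energies: IE5/IE4 ≈ 3.7, far larger than any earlier ratio.
That jump marks the point where a core electron is being removed. So the atom has 4 valence electrons.
A main-group element with 4 valence electrons is in group 14.

Group 14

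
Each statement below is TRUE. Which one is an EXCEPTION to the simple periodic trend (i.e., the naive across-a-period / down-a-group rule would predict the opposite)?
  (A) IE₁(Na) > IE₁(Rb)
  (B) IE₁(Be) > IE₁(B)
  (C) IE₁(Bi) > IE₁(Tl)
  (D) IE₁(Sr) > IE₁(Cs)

(B)

The general trend: IE₁ increases across a period and decreases down a group.
(A) Na (period 3, group 1) vs Rb (period 5, group 1): the stated order agrees with the simple trend.
(B) Be (period 2, group 2) vs B (period 2, group 13): the stated order contradicts the simple trend.
(C) Bi (period 6, group 15) vs Tl (period 6, group 13): the stated order agrees with the simple trend.
(D) Sr (period 5, group 2) vs Cs (period 6, group 1): the stated order agrees with the simple trend.
The exception is (B): removing B's lone 2p electron is easier than breaking Be's filled 2s².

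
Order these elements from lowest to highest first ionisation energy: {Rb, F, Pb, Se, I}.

F is in period 2, group 17; Se is in period 4, group 16; Rb is in period 5, group 1; I is in period 5, group 17; Pb is in period 6, group 14.
Removing the outermost electron gets harder across a period and easier down a group.
These span different periods and groups, so the two trends combine.
Pb > Rb: the two effects oppose for this pair; the across-period effect wins (716 vs 403 kJ/mol).
Se > Pb: both effects reinforce here, so Se is clearly the higher of the two.
I > Se: period and group pull opposite ways; the across-period shift dominates (1008 vs 941 kJ/mol).
F > I: F sits above I in group 17, so the down-group effect alone puts F higher.
Approximate values (kJ/mol): F 1681, Se 941, Rb 403, I 1008, Pb 716.
So from lowest to highest: Rb < Pb < Se < I < F.

Rb < Pb < Se < I < F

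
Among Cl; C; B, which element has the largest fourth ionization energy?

Consider each +3 ion: Cl³⁺ still has 4 valence electrons; C³⁺ still has 1 valence electron; B³⁺ is the bare [He] core.
Core electrons are held far more tightly than valence electrons, so B tops the IE_4 order.
Valence configurations: Cl³⁺ [Ne]3s²3p², C³⁺ [He]2s¹.
Approximate IE_4 values (kJ/mol): Cl 5159, C 6223, B 25026.
Overall IE_4 order: Cl < C < B.

B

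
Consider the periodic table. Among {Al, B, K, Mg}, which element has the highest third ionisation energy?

Mg

IE_3 is the cost of taking one more electron from the +2 cation: Al²⁺ still has 1 valence electron; B²⁺ still has 1 valence electron; K²⁺ is already 1 electron into the core; Mg²⁺ is the bare [Ne] core.
Breaking into a closed-shell core is much more expensive than removing a leftover valence electron — K and Mg have the largest IE_3 here.
Valence configurations: Al²⁺ [Ne]3s¹, B²⁺ [He]2s¹.
The numbers (kJ/mol): Al 2745, B 3660, K 4420, Mg 7733.
So the third ionization energies run Al < B < K < Mg.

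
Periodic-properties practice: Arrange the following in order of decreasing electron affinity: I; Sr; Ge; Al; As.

Al is in period 3, group 13; Ge is in period 4, group 14; As is in period 4, group 15; Sr is in period 5, group 2; I is in period 5, group 17.
Electron affinity generally becomes more exothermic across a period toward the halogens and less exothermic down a group.
These span different periods and groups, so the two trends combine.
Al > Sr: both effects reinforce here, so Al is clearly the higher of the two.
As > Al: the two effects oppose for this pair; the across-period effect wins (78 vs 42 kJ/mol).
Ge > As: this pair runs against the simple trend — see the exception note.
I > Ge: period and group pull opposite ways; the across-period shift dominates (295 vs 119 kJ/mol).
Note the exception: Ge has a higher electron affinity than As, contrary to the simple trend — adding an electron to As's half-filled 4p³ is unfavourable, so Ge (4p²) has the more exothermic EA.
Approximate values (kJ/mol): Al 42, Ge 119, As 78, Sr 5, I 295.
So from highest to lowest: I > Ge > As > Al > Sr.

I > Ge > As > Al > Sr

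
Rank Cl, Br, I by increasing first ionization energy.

I, Br, Cl

Cl is in period 3, group 17; Br is in period 4, group 17; I is in period 5, group 17.
Removing the outermost electron gets harder across a period and easier down a group.
All are in group 17, so first ionization energy increases up the group.
So from lowest to highest: I < Br < Cl.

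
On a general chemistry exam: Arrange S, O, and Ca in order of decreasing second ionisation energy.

O > S > Ca

After 1 electron has been removed, what remains? S⁺ still has 5 valence electrons; O⁺ still has 5 valence electrons; Ca⁺ still has 1 valence electron.
All are still removing valence electrons, so compare the +1 ions as you would atoms: IE_2 generally rises across a period (higher Z_eff) and falls down a group (larger shell), subject to the usual subshell exceptions.
Valence configurations: S⁺ [Ne]3s²3p³, O⁺ [He]2s²2p³, Ca⁺ [Ar]4s¹.
The numbers (kJ/mol): S 2252, O 3388, Ca 1145.
So the second ionization energies run Ca < S < O.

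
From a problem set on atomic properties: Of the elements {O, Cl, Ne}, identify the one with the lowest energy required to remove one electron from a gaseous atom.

O is in period 2, group 16; Ne is in period 2, group 18; Cl is in period 3, group 17.
Across a period the outer electron is held more tightly (higher IE₁); down a group it sits in a higher shell, more shielded, and comes off more easily.
Neither a single period nor a single group — weigh both effects.
O > Cl: the two effects oppose for this pair; the down-group effect wins (1314 vs 1251 kJ/mol).
Ne > O: Ne lies to the right of O in period 2, so the across-period effect alone puts Ne higher.
For reference (kJ/mol): O 1314, Ne 2081, Cl 1251.
The lowest energy required to remove one electron from a gaseous atom among these belongs to Cl.

Cl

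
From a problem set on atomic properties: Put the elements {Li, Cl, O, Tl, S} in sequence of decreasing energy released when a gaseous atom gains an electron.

Cl > S > O > Li > Tl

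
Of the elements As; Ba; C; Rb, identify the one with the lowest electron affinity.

EA tends to increase across a period and decrease down a group, though the pattern is less regular than for IE or radius.
Neither a single period nor a single group — weigh both effects.
Rb > Ba: the two effects oppose for this pair; the down-group effect wins (47 vs 14 kJ/mol).
As > Rb: both effects reinforce here, so As is clearly the higher of the two.
C > As: the two effects oppose for this pair; the down-group effect wins (122 vs 78 kJ/mol).
Approximate values (kJ/mol): C 122, As 78, Rb 47, Ba 14.
The lowest electron affinity among these belongs to Ba.

Ba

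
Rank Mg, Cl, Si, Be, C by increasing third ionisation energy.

Si < Cl < C < Mg < Be

After 2 electrons have been removed, what remains? Mg²⁺ is the bare [Ne] core; Cl²⁺ still has 5 valence electrons; Si²⁺ still has 2 valence electrons; Be²⁺ is the bare [He] core; C²⁺ still has 2 valence electrons.
Core electrons are held far more tightly than valence electrons, so Mg and Be top the IE_3 order.
Valence configurations: Cl²⁺ [Ne]3s²3p³, Si²⁺ [Ne]3s², C²⁺ [He]2s².
Approximate IE_3 values (kJ/mol): Mg 7733, Cl 3822, Si 3232, Be 14849, C 4620.
Hence IE_3: Si < Cl < C < Mg < Be.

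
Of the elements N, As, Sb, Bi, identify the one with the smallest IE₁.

Bi

N is in period 2, group 15; As is in period 4, group 15; Sb is in period 5, group 15; Bi is in period 6, group 15.
First ionization energy rises across a period (greater Z_eff holds electrons more tightly) and falls down a group (valence electrons are farther from the nucleus).
All are in group 15, so first ionization energy increases up the group.
The smallest IE₁ among these belongs to Bi.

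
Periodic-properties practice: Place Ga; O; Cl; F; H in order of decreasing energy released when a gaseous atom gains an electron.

H is in period 1, group 1; O is in period 2, group 16; F is in period 2, group 17; Cl is in period 3, group 17; Ga is in period 4, group 13.
Atoms with high Z_eff and room in the valence shell (especially the halogens) have the most exothermic electron affinities.
Here both period and group differ, so the two effects have to be weighed against each other.
H > Ga: period and group pull opposite ways; the down-group shift dominates (73 vs 29 kJ/mol).
O > H: the two effects oppose for this pair; the across-period effect wins (141 vs 73 kJ/mol).
F > O: both are in period 2; the period trend gives F the larger value.
Cl > F: this pair runs against the simple trend — see the exception note.
Note the exception: Cl has a higher electron affinity than F, contrary to the simple trend — F's small 2p subshell makes the incoming electron feel strong e⁻–e⁻ repulsion, so Cl actually releases more energy on gaining an electron.
Tabulated electron affinity (kJ/mol): H 73, O 141, F 328, Cl 349, Ga 29.
So from highest to lowest: Cl > F > O > H > Ga.

Cl > F > O > H > Ga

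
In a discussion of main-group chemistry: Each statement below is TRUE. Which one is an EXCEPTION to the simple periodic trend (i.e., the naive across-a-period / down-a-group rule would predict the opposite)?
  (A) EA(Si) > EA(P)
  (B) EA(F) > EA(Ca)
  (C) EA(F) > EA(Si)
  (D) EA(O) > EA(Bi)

(A)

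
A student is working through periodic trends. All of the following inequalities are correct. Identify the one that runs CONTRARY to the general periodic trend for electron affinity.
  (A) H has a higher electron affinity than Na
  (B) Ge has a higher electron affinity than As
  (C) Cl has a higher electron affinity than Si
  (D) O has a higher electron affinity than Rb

The general trend: electron affinity increases across a period and decreases down a group.
(A) H (period 1, group 1) vs Na (period 3, group 1): the stated order agrees with the simple trend.
(B) Ge (period 4, group 14) vs As (period 4, group 15): the stated order contradicts the simple trend.
(C) Cl (period 3, group 17) vs Si (period 3, group 14): the stated order agrees with the simple trend.
(D) O (period 2, group 16) vs Rb (period 5, group 1): the stated order agrees with the simple trend.
The exception is (B): adding an electron to As's half-filled 4p³ is unfavourable, so Ge (4p²) has the more exothermic EA.

(B)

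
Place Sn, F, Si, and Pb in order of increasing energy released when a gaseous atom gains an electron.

Pb, Sn, Si, F

Electron affinity generally becomes more exothermic across a period toward the halogens and less exothermic down a group.
Neither a single period nor a single group — weigh both effects.
Sn > Pb: Sn sits above Pb in group 14, so the down-group effect alone puts Sn higher.
Si > Sn: Si sits above Sn in group 14, so the down-group effect alone puts Si higher.
F > Si: both effects reinforce here, so F is clearly the higher of the two.
Tabulated electron affinity (kJ/mol): F 328, Si 134, Sn 107, Pb 35.
So from lowest to highest: Pb < Sn < Si < F.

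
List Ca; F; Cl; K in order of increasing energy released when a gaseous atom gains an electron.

Ca < K < F < Cl

Adding an electron releases more energy for atoms nearer the top right (short of the noble gases).
Neither a single period nor a single group — weigh both effects.
K > Ca: this pair runs against the simple trend — see the exception note.
F > K: relative to K, both the across-period and down-group shifts push F's electron affinity up.
Cl > F: this pair runs against the simple trend — see the exception note.
Note the exception: K has a higher electron affinity than Ca, contrary to the simple trend — adding an electron to Ca (ns²) has to open a new, higher-energy np subshell, which is unfavourable.
Note the exception: Cl has a higher electron affinity than F, contrary to the simple trend — F's small 2p subshell makes the incoming electron feel strong e⁻–e⁻ repulsion, so Cl actually releases more energy on gaining an electron.
Approximate values (kJ/mol): F 328, Cl 349, K 48, Ca 2.
So from lowest to highest: Ca < K < F < Cl.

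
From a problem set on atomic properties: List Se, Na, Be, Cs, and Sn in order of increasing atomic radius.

Be < Se < Sn < Na < Cs

Be is in period 2, group 2; Na is in period 3, group 1; Se is in period 4, group 16; Sn is in period 5, group 14; Cs is in period 6, group 1.
Radius decreases left→right (rising Z_eff, same n) and increases top→bottom (higher n).
Here both period and group differ, so the two effects have to be weighed against each other.
Se > Be: the two effects oppose for this pair; the down-group effect wins (116 vs 102 pm).
Sn > Se: both effects reinforce here, so Sn is clearly the larger of the two.
Na > Sn: period and group pull opposite ways; the across-period shift dominates (155 vs 140 pm).
Cs > Na: they share group 1; the group trend gives Cs the larger value.
Approximate values (pm): Be 102, Na 155, Se 116, Sn 140, Cs 232.
So from smallest to largest: Be < Se < Sn < Na < Cs.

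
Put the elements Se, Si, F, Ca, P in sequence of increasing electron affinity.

Ca < P < Si < Se < F

F is in period 2, group 17; Si is in period 3, group 14; P is in period 3, group 15; Ca is in period 4, group 2; Se is in period 4, group 16.
Electron affinity generally becomes more exothermic across a period toward the halogens and less exothermic down a group.
Neither a single period nor a single group — weigh both effects.
P > Ca: relative to Ca, both the across-period and down-group shifts push P's electron affinity up.
Si > P: this pair runs against the simple trend — see the exception note.
Se > Si: period and group pull opposite ways; the across-period shift dominates (195 vs 134 kJ/mol).
F > Se: relative to Se, both the across-period and down-group shifts push F's electron affinity up.
Note the exception: Si has a higher electron affinity than P, contrary to the simple trend — adding an electron to P's half-filled 3p³ is unfavourable, so Si (3p²) has the more exothermic EA.
Approximate values (kJ/mol): F 328, Si 134, P 72, Ca 2, Se 195.
So from lowest to highest: Ca < P < Si < Se < F.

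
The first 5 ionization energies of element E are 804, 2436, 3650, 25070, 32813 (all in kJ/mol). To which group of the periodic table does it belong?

Look for the largest jump between consecutive ionization energies: IE4/IE3 ≈ 6.9, far larger than any earlier ratio.
That jump marks the point where a core electron is being removed. So the atom has 3 valence electrons.
A main-group element with 3 valence electrons is in group 13.

Group 13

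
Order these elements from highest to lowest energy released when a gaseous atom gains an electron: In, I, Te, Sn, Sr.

I, Te, Sn, In, Sr

Sr is in period 5, group 2; In is in period 5, group 13; Sn is in period 5, group 14; Te is in period 5, group 16; I is in period 5, group 17.
Adding an electron releases more energy for atoms nearer the top right (short of the noble gases).
All lie in period 5, so electron affinity increases left to right.
So from highest to lowest: I > Te > Sn > In > Sr.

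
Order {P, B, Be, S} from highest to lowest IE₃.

IE_3 is the cost of taking one more electron from the +2 cation: P²⁺ still has 3 valence electrons; B²⁺ still has 1 valence electron; Be²⁺ is the bare [He] core; S²⁺ still has 4 valence electrons.
Breaking into a closed-shell core is much more expensive than removing a leftover valence electron — Be has the largest IE_3 here.
Valence configurations: P²⁺ [Ne]3s²3p¹, B²⁺ [He]2s¹, S²⁺ [Ne]3s²3p².
The numbers (kJ/mol): P 2914, B 3660, Be 14849, S 3357.
So the third ionization energies run P < S < B < Be.

Be > B > S > P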